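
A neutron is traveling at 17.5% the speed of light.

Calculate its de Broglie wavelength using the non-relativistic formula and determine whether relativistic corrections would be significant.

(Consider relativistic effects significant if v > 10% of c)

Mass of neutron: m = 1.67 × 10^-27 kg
Yes, relativistic corrections are needed.

Using the non-relativistic de Broglie formula λ = h/(mv):

v = 17.5% × c = 5.246 × 10^7 m/s

λ = h/(mv)
λ = (6.626 × 10^-34 J·s) / (1.67 × 10^-27 kg × 5.246 × 10^7 m/s)
λ = 7.56 × 10^-15 m

Since v = 17.5% of c > 10% of c, relativistic corrections ARE significant and the actual wavelength would differ from this non-relativistic estimate.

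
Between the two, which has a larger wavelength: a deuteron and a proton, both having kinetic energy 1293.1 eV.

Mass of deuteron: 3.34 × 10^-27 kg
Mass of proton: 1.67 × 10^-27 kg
The proton has the longer wavelength.

Using λ = h/√(2mKE):

For deuteron: λ₁ = h/√(2m₁KE) = 5.63 × 10^-13 m
For proton: λ₂ = h/√(2m₂KE) = 7.97 × 10^-13 m

Since λ ∝ 1/√m at constant kinetic energy, the lighter particle has the longer wavelength.

The proton has the longer de Broglie wavelength.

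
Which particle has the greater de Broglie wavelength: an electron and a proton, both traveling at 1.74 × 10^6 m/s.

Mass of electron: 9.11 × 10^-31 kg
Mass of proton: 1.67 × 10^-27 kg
The electron has the longer wavelength.

Using λ = h/(mv), since both particles have the same velocity, the wavelength depends only on mass.

For electron: λ₁ = h/(m₁v) = 4.18 × 10^-10 m
For proton: λ₂ = h/(m₂v) = 2.28 × 10^-13 m

Since λ ∝ 1/m at constant velocity, the lighter particle has the longer wavelength.

The electron has the longer de Broglie wavelength.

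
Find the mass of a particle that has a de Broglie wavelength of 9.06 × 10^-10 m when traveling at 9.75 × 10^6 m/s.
7.50 × 10^-32 kg

From the de Broglie relation λ = h/(mv), we solve for m:

m = h/(λv)
m = (6.626 × 10^-34 J·s) / (9.06 × 10^-10 m × 9.75 × 10^6 m/s)
m = 7.50 × 10^-32 kg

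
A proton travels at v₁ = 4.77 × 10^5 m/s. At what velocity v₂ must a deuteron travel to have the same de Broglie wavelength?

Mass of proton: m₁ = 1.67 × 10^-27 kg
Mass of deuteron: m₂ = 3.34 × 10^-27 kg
v₂ = 2.38 × 10^5 m/s

For equal de Broglie wavelengths: λ₁ = λ₂

h/(m₁v₁) = h/(m₂v₂)
m₁v₁ = m₂v₂
v₂ = v₁ · (m₁/m₂)

v₂ = 4.77 × 10^5 m/s × (1.67 × 10^-27 kg / 3.34 × 10^-27 kg)
v₂ = 2.38 × 10^5 m/s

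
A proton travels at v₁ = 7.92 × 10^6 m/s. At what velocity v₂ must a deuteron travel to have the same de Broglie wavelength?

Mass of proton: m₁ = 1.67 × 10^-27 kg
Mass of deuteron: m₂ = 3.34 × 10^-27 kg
v₂ = 3.96 × 10^6 m/s

For equal de Broglie wavelengths: λ₁ = λ₂

h/(m₁v₁) = h/(m₂v₂)
m₁v₁ = m₂v₂
v₂ = v₁ · (m₁/m₂)

v₂ = 7.92 × 10^6 m/s × (1.67 × 10^-27 kg / 3.34 × 10^-27 kg)
v₂ = 3.96 × 10^6 m/s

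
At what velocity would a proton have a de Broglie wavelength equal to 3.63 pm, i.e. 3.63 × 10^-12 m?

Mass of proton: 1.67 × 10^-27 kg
1.09 × 10^5 m/s

From λ = h/(mv), solve for v:

v = h/(mλ)
v = (6.626 × 10^-34 J·s) / (1.67 × 10^-27 kg × 3.63 × 10^-12 m)
v = 1.09 × 10^5 m/s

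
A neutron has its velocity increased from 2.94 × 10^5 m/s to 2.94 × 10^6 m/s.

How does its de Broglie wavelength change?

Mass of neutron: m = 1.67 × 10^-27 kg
The wavelength decreases by a factor of 10.

Using λ = h/(mv):

Initial wavelength: λ₁ = h/(mv₁) = 1.35 × 10^-12 m
Final wavelength: λ₂ = h/(mv₂) = 1.35 × 10^-13 m

Since λ ∝ 1/v, when velocity increases by a factor of 10, the wavelength decreases by a factor of 10.

λ₂/λ₁ = v₁/v₂ = 1/10

The wavelength decreases by a factor of 10.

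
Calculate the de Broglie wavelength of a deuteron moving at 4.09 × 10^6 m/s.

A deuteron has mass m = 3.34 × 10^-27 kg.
4.85 × 10^-14 m

Using the de Broglie relation λ = h/(mv):

λ = h/(mv)
λ = (6.626 × 10^-34 J·s) / (3.34 × 10^-27 kg × 4.09 × 10^6 m/s)
λ = 4.85 × 10^-14 m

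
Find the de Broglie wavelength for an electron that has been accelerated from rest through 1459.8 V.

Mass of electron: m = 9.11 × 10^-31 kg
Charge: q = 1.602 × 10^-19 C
3.21 × 10^-11 m

When a particle is accelerated through voltage V, it gains kinetic energy KE = qV.

The de Broglie wavelength is then λ = h/√(2mqV):

λ = h/√(2mqV)
λ = (6.626 × 10^-34 J·s) / √(2 × 9.11 × 10^-31 kg × 1.602 × 10^-19 C × 1459.8 V)
λ = 3.21 × 10^-11 m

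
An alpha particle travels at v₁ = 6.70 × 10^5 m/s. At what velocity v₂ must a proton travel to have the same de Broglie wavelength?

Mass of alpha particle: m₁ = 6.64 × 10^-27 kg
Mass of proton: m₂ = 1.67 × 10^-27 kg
v₂ = 2.66 × 10^6 m/s

For equal de Broglie wavelengths: λ₁ = λ₂

h/(m₁v₁) = h/(m₂v₂)
m₁v₁ = m₂v₂
v₂ = v₁ · (m₁/m₂)

v₂ = 6.70 × 10^5 m/s × (6.64 × 10^-27 kg / 1.67 × 10^-27 kg)
v₂ = 2.66 × 10^6 m/s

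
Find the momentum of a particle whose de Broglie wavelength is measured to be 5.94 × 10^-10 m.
1.12 × 10^-24 kg·m/s

From the de Broglie relation λ = h/p, we solve for p:

p = h/λ
p = (6.626 × 10^-34 J·s) / (5.94 × 10^-10 m)
p = 1.12 × 10^-24 kg·m/s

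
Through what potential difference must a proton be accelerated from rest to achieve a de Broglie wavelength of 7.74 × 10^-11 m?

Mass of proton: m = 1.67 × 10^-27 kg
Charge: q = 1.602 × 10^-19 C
1.37 × 10^-1 V

From λ = h/√(2mqV), we solve for V:

λ² = h²/(2mqV)
V = h²/(2mqλ²)
V = (6.626 × 10^-34 J·s)² / (2 × 1.67 × 10^-27 kg × 1.602 × 10^-19 C × (7.74 × 10^-11 m)²)
V = 1.37 × 10^-1 V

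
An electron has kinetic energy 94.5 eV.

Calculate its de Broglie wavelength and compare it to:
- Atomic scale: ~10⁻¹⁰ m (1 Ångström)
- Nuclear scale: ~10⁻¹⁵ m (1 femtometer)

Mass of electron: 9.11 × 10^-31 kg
λ = 1.26 × 10^-10 m, which is larger than typical atomic dimensions (~1 Å).

Using λ = h/√(2mKE):

KE = 94.5 eV = 1.514 × 10^-17 J

λ = h/√(2mKE)
λ = (6.626 × 10^-34 J·s) / √(2 × 9.11 × 10^-31 kg × 1.514 × 10^-17 J)
λ = 1.26 × 10^-10 m

Comparison:
- Atomic scale (10⁻¹⁰ m): λ is 1.3× this size
- Nuclear scale (10⁻¹⁵ m): λ is 1.3e+05× this size

The wavelength is larger than typical atomic dimensions (~1 Å).

This wavelength is significant for atomic-scale phenomena like electron diffraction from crystal lattices.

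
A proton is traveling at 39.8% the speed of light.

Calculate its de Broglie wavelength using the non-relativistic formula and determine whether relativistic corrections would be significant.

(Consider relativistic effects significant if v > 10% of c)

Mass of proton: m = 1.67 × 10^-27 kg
Yes, relativistic corrections are needed.

Using the non-relativistic de Broglie formula λ = h/(mv):

v = 39.8% × c = 1.193 × 10^8 m/s

λ = h/(mv)
λ = (6.626 × 10^-34 J·s) / (1.67 × 10^-27 kg × 1.193 × 10^8 m/s)
λ = 3.33 × 10^-15 m

Since v = 39.8% of c > 10% of c, relativistic corrections ARE significant and the actual wavelength would differ from this non-relativistic estimate.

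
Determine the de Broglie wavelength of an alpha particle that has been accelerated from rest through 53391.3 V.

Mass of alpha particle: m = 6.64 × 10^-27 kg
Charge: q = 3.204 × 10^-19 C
4.40 × 10^-14 m

When a particle is accelerated through voltage V, it gains kinetic energy KE = qV.

The de Broglie wavelength is then λ = h/√(2mqV):

λ = h/√(2mqV)
λ = (6.626 × 10^-34 J·s) / √(2 × 6.64 × 10^-27 kg × 3.204 × 10^-19 C × 53391.3 V)
λ = 4.40 × 10^-14 m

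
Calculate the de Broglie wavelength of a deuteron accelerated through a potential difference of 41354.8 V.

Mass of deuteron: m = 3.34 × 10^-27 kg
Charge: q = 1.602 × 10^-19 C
9.96 × 10^-14 m

When a particle is accelerated through voltage V, it gains kinetic energy KE = qV.

The de Broglie wavelength is then λ = h/√(2mqV):

λ = h/√(2mqV)
λ = (6.626 × 10^-34 J·s) / √(2 × 3.34 × 10^-27 kg × 1.602 × 10^-19 C × 41354.8 V)
λ = 9.96 × 10^-14 m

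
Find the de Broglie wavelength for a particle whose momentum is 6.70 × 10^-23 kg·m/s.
9.89 × 10^-12 m

Using the de Broglie relation λ = h/p:

λ = h/p
λ = (6.626 × 10^-34 J·s) / (6.70 × 10^-23 kg·m/s)
λ = 9.89 × 10^-12 m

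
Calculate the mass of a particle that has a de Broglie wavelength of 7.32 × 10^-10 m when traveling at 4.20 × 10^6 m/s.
2.16 × 10^-31 kg

From the de Broglie relation λ = h/(mv), we solve for m:

m = h/(λv)
m = (6.626 × 10^-34 J·s) / (7.32 × 10^-10 m × 4.20 × 10^6 m/s)
m = 2.16 × 10^-31 kg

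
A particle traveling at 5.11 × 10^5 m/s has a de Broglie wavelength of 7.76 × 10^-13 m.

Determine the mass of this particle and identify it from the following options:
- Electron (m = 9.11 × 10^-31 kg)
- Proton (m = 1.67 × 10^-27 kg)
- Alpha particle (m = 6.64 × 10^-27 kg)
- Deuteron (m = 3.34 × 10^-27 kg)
The particle is a proton.

From λ = h/(mv), solve for mass:

m = h/(λv)
m = (6.626 × 10^-34 J·s) / (7.76 × 10^-13 m × 5.11 × 10^5 m/s)
m = 1.67 × 10^-27 kg

Comparing with the listed masses, this is closest to a proton.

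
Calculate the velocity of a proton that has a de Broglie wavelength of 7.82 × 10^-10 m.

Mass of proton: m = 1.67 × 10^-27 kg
5.07 × 10^2 m/s

From the de Broglie relation λ = h/(mv), we solve for v:

v = h/(mλ)
v = (6.626 × 10^-34 J·s) / (1.67 × 10^-27 kg × 7.82 × 10^-10 m)
v = 5.07 × 10^2 m/s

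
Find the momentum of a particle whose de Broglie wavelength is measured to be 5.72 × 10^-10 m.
1.16 × 10^-24 kg·m/s

From the de Broglie relation λ = h/p, we solve for p:

p = h/λ
p = (6.626 × 10^-34 J·s) / (5.72 × 10^-10 m)
p = 1.16 × 10^-24 kg·m/s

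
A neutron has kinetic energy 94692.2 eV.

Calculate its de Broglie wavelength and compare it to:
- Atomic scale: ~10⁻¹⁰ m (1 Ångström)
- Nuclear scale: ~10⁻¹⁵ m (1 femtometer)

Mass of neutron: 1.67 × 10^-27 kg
λ = 9.31 × 10^-14 m, which is between nuclear and atomic scales.

Using λ = h/√(2mKE):

KE = 94692.2 eV = 1.517 × 10^-14 J

λ = h/√(2mKE)
λ = (6.626 × 10^-34 J·s) / √(2 × 1.67 × 10^-27 kg × 1.517 × 10^-14 J)
λ = 9.31 × 10^-14 m

Comparison:
- Atomic scale (10⁻¹⁰ m): λ is 0.00093× this size
- Nuclear scale (10⁻¹⁵ m): λ is 93× this size

The wavelength is between nuclear and atomic scales.

This wavelength is appropriate for probing atomic structure but too large for nuclear physics experiments.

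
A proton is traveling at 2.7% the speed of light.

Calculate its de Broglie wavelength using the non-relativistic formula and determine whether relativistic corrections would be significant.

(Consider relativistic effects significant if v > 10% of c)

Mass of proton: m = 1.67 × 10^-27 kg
No, relativistic corrections are not needed.

Using the non-relativistic de Broglie formula λ = h/(mv):

v = 2.7% × c = 8.094 × 10^6 m/s

λ = h/(mv)
λ = (6.626 × 10^-34 J·s) / (1.67 × 10^-27 kg × 8.094 × 10^6 m/s)
λ = 4.90 × 10^-14 m

Since v = 2.7% of c < 10% of c, relativistic corrections are NOT significant and this non-relativistic result is a good approximation.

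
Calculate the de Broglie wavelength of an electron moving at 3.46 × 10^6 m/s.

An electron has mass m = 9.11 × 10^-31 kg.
2.10 × 10^-10 m

Using the de Broglie relation λ = h/(mv):

λ = h/(mv)
λ = (6.626 × 10^-34 J·s) / (9.11 × 10^-31 kg × 3.46 × 10^6 m/s)
λ = 2.10 × 10^-10 m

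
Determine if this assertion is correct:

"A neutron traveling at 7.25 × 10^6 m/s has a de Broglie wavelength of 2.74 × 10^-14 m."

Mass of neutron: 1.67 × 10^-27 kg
False

The claim is incorrect.

Using λ = h/(mv):
λ = (6.626 × 10^-34 J·s) / (1.67 × 10^-27 kg × 7.25 × 10^6 m/s)
λ = 5.47 × 10^-14 m

The actual wavelength differs from the claimed 2.74 × 10^-14 m.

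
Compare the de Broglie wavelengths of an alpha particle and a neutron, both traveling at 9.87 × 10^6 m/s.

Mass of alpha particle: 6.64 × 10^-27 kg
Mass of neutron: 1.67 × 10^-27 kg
The neutron has the longer wavelength.

Using λ = h/(mv), since both particles have the same velocity, the wavelength depends only on mass.

For alpha particle: λ₁ = h/(m₁v) = 1.01 × 10^-14 m
For neutron: λ₂ = h/(m₂v) = 4.02 × 10^-14 m

Since λ ∝ 1/m at constant velocity, the lighter particle has the longer wavelength.

The neutron has the longer de Broglie wavelength.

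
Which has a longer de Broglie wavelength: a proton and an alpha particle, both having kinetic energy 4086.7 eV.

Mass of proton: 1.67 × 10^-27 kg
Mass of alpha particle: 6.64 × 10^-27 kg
The proton has the longer wavelength.

Using λ = h/√(2mKE):

For proton: λ₁ = h/√(2m₁KE) = 4.48 × 10^-13 m
For alpha particle: λ₂ = h/√(2m₂KE) = 2.25 × 10^-13 m

Since λ ∝ 1/√m at constant kinetic energy, the lighter particle has the longer wavelength.

The proton has the longer de Broglie wavelength.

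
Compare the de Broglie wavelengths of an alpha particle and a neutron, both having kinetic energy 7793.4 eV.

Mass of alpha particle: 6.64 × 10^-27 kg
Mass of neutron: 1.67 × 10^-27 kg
The neutron has the longer wavelength.

Using λ = h/√(2mKE):

For alpha particle: λ₁ = h/√(2m₁KE) = 1.63 × 10^-13 m
For neutron: λ₂ = h/√(2m₂KE) = 3.24 × 10^-13 m

Since λ ∝ 1/√m at constant kinetic energy, the lighter particle has the longer wavelength.

The neutron has the longer de Broglie wavelength.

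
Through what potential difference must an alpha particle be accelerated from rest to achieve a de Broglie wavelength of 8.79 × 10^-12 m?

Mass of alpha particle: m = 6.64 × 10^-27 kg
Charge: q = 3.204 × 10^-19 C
1.34 V

From λ = h/√(2mqV), we solve for V:

λ² = h²/(2mqV)
V = h²/(2mqλ²)
V = (6.626 × 10^-34 J·s)² / (2 × 6.64 × 10^-27 kg × 3.204 × 10^-19 C × (8.79 × 10^-12 m)²)
V = 1.34 V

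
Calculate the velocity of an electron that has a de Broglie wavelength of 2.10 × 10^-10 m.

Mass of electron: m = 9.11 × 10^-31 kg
3.46 × 10^6 m/s

From the de Broglie relation λ = h/(mv), we solve for v:

v = h/(mλ)
v = (6.626 × 10^-34 J·s) / (9.11 × 10^-31 kg × 2.10 × 10^-10 m)
v = 3.46 × 10^6 m/s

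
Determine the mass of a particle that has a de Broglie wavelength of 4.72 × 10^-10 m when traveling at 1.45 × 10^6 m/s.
9.68 × 10^-31 kg

From the de Broglie relation λ = h/(mv), we solve for m:

m = h/(λv)
m = (6.626 × 10^-34 J·s) / (4.72 × 10^-10 m × 1.45 × 10^6 m/s)
m = 9.68 × 10^-31 kg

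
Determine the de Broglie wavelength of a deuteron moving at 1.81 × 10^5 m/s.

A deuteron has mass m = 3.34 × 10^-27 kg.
1.10 × 10^-12 m

Using the de Broglie relation λ = h/(mv):

λ = h/(mv)
λ = (6.626 × 10^-34 J·s) / (3.34 × 10^-27 kg × 1.81 × 10^5 m/s)
λ = 1.10 × 10^-12 m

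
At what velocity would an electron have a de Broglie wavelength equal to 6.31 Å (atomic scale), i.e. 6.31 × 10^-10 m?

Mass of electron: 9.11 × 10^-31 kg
1.15 × 10^6 m/s

From λ = h/(mv), solve for v:

v = h/(mλ)
v = (6.626 × 10^-34 J·s) / (9.11 × 10^-31 kg × 6.31 × 10^-10 m)
v = 1.15 × 10^6 m/s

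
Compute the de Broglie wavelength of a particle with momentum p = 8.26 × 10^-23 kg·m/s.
8.02 × 10^-12 m

Using the de Broglie relation λ = h/p:

λ = h/p
λ = (6.626 × 10^-34 J·s) / (8.26 × 10^-23 kg·m/s)
λ = 8.02 × 10^-12 m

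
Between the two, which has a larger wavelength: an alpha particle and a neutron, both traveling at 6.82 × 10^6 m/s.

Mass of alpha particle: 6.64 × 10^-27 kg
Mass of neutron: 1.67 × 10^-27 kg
The neutron has the longer wavelength.

Using λ = h/(mv), since both particles have the same velocity, the wavelength depends only on mass.

For alpha particle: λ₁ = h/(m₁v) = 1.46 × 10^-14 m
For neutron: λ₂ = h/(m₂v) = 5.82 × 10^-14 m

Since λ ∝ 1/m at constant velocity, the lighter particle has the longer wavelength.

The neutron has the longer de Broglie wavelength.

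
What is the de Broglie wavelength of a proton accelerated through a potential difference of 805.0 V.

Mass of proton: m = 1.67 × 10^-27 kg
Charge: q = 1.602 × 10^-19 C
1.01 × 10^-12 m

When a particle is accelerated through voltage V, it gains kinetic energy KE = qV.

The de Broglie wavelength is then λ = h/√(2mqV):

λ = h/√(2mqV)
λ = (6.626 × 10^-34 J·s) / √(2 × 1.67 × 10^-27 kg × 1.602 × 10^-19 C × 805.0 V)
λ = 1.01 × 10^-12 m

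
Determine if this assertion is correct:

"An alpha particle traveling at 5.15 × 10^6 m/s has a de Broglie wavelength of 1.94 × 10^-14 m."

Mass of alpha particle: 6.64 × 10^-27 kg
True

The claim is correct.

Using λ = h/(mv):
λ = (6.626 × 10^-34 J·s) / (6.64 × 10^-27 kg × 5.15 × 10^6 m/s)
λ = 1.94 × 10^-14 m

This matches the claimed value.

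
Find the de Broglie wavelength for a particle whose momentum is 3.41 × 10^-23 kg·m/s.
1.94 × 10^-11 m

Using the de Broglie relation λ = h/p:

λ = h/p
λ = (6.626 × 10^-34 J·s) / (3.41 × 10^-23 kg·m/s)
λ = 1.94 × 10^-11 m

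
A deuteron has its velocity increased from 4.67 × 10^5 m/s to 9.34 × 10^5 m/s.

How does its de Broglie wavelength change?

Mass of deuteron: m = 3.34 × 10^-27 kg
The wavelength decreases by a factor of 2.

Using λ = h/(mv):

Initial wavelength: λ₁ = h/(mv₁) = 4.25 × 10^-13 m
Final wavelength: λ₂ = h/(mv₂) = 2.12 × 10^-13 m

Since λ ∝ 1/v, when velocity increases by a factor of 2, the wavelength decreases by a factor of 2.

λ₂/λ₁ = v₁/v₂ = 1/2

The wavelength decreases by a factor of 2.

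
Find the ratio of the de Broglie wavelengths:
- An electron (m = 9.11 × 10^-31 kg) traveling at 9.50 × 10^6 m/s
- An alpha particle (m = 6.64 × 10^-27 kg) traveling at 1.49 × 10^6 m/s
λ₁/λ₂ = 1.14 × 10^3

Using λ = h/(mv):

λ₁ = h/(m₁v₁) = 7.66 × 10^-11 m
λ₂ = h/(m₂v₂) = 6.70 × 10^-14 m

Ratio λ₁/λ₂ = (m₂v₂)/(m₁v₁)
         = (6.64 × 10^-27 kg × 1.49 × 10^6 m/s) / (9.11 × 10^-31 kg × 9.50 × 10^6 m/s)
         = 1.14 × 10^3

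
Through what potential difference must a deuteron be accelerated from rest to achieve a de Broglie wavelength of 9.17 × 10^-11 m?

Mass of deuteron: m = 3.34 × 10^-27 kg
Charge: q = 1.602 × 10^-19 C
4.88 × 10^-2 V

From λ = h/√(2mqV), we solve for V:

λ² = h²/(2mqV)
V = h²/(2mqλ²)
V = (6.626 × 10^-34 J·s)² / (2 × 3.34 × 10^-27 kg × 1.602 × 10^-19 C × (9.17 × 10^-11 m)²)
V = 4.88 × 10^-2 V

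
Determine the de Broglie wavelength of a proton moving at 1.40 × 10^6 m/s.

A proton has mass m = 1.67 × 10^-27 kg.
2.83 × 10^-13 m

Using the de Broglie relation λ = h/(mv):

λ = h/(mv)
λ = (6.626 × 10^-34 J·s) / (1.67 × 10^-27 kg × 1.40 × 10^6 m/s)
λ = 2.83 × 10^-13 m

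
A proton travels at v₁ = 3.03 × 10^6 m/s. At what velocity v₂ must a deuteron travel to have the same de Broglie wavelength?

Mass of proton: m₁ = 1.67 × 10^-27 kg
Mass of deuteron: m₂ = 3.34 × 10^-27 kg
v₂ = 1.52 × 10^6 m/s

For equal de Broglie wavelengths: λ₁ = λ₂

h/(m₁v₁) = h/(m₂v₂)
m₁v₁ = m₂v₂
v₂ = v₁ · (m₁/m₂)

v₂ = 3.03 × 10^6 m/s × (1.67 × 10^-27 kg / 3.34 × 10^-27 kg)
v₂ = 1.52 × 10^6 m/s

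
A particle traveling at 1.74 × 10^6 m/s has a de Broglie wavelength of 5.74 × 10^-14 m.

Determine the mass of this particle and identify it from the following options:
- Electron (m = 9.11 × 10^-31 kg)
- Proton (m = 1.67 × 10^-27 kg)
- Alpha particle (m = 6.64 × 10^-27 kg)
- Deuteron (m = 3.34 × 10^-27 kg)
The particle is an alpha particle.

From λ = h/(mv), solve for mass:

m = h/(λv)
m = (6.626 × 10^-34 J·s) / (5.74 × 10^-14 m × 1.74 × 10^6 m/s)
m = 6.63 × 10^-27 kg

Comparing with the listed masses, this is closest to an alpha particle.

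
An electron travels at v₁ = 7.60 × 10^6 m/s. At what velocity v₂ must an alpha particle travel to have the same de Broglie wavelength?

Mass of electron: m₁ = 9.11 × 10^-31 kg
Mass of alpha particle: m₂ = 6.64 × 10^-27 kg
v₂ = 1.04 × 10^3 m/s

For equal de Broglie wavelengths: λ₁ = λ₂

h/(m₁v₁) = h/(m₂v₂)
m₁v₁ = m₂v₂
v₂ = v₁ · (m₁/m₂)

v₂ = 7.60 × 10^6 m/s × (9.11 × 10^-31 kg / 6.64 × 10^-27 kg)
v₂ = 1.04 × 10^3 m/s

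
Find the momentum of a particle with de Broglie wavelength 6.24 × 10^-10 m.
1.06 × 10^-24 kg·m/s

From the de Broglie relation λ = h/p, we solve for p:

p = h/λ
p = (6.626 × 10^-34 J·s) / (6.24 × 10^-10 m)
p = 1.06 × 10^-24 kg·m/s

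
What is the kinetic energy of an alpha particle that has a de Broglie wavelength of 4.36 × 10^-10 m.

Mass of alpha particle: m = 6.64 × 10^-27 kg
1.74 × 10^-22 J (or 1.09 × 10^-3 eV)

From λ = h/√(2mKE), we solve for KE:

λ² = h²/(2mKE)
KE = h²/(2mλ²)
KE = (6.626 × 10^-34 J·s)² / (2 × 6.64 × 10^-27 kg × (4.36 × 10^-10 m)²)
KE = 1.74 × 10^-22 J
KE = 1.09 × 10^-3 eV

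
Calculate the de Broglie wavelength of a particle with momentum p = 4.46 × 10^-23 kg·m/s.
1.49 × 10^-11 m

Using the de Broglie relation λ = h/p:

λ = h/p
λ = (6.626 × 10^-34 J·s) / (4.46 × 10^-23 kg·m/s)
λ = 1.49 × 10^-11 m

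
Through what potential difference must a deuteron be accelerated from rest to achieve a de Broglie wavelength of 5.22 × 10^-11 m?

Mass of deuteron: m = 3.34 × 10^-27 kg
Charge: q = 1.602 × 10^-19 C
1.51 × 10^-1 V

From λ = h/√(2mqV), we solve for V:

λ² = h²/(2mqV)
V = h²/(2mqλ²)
V = (6.626 × 10^-34 J·s)² / (2 × 3.34 × 10^-27 kg × 1.602 × 10^-19 C × (5.22 × 10^-11 m)²)
V = 1.51 × 10^-1 V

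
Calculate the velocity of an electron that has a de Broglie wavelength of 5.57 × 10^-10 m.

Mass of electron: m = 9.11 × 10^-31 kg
1.31 × 10^6 m/s

From the de Broglie relation λ = h/(mv), we solve for v:

v = h/(mλ)
v = (6.626 × 10^-34 J·s) / (9.11 × 10^-31 kg × 5.57 × 10^-10 m)
v = 1.31 × 10^6 m/s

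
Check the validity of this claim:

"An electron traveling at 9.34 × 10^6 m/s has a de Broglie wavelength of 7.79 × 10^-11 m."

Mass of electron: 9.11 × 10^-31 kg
True

The claim is correct.

Using λ = h/(mv):
λ = (6.626 × 10^-34 J·s) / (9.11 × 10^-31 kg × 9.34 × 10^6 m/s)
λ = 7.79 × 10^-11 m

This matches the claimed value.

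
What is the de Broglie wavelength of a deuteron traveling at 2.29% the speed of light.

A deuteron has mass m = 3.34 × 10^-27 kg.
2.89 × 10^-14 m

Using the de Broglie relation λ = h/(mv):

v = 2.29% × c = 6.865 × 10^6 m/s

λ = h/(mv)
λ = (6.626 × 10^-34 J·s) / (3.34 × 10^-27 kg × 6.865 × 10^6 m/s)
λ = 2.89 × 10^-14 m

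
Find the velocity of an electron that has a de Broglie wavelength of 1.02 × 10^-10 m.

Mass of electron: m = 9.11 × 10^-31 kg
7.13 × 10^6 m/s

From the de Broglie relation λ = h/(mv), we solve for v:

v = h/(mλ)
v = (6.626 × 10^-34 J·s) / (9.11 × 10^-31 kg × 1.02 × 10^-10 m)
v = 7.13 × 10^6 m/s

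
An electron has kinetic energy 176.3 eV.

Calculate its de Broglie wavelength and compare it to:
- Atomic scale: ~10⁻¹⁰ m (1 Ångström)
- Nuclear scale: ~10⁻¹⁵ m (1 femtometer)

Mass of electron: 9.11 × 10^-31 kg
λ = 9.24 × 10^-11 m, which is between nuclear and atomic scales.

Using λ = h/√(2mKE):

KE = 176.3 eV = 2.825 × 10^-17 J

λ = h/√(2mKE)
λ = (6.626 × 10^-34 J·s) / √(2 × 9.11 × 10^-31 kg × 2.825 × 10^-17 J)
λ = 9.24 × 10^-11 m

Comparison:
- Atomic scale (10⁻¹⁰ m): λ is 0.92× this size
- Nuclear scale (10⁻¹⁵ m): λ is 9.2e+04× this size

The wavelength is between nuclear and atomic scales.

This wavelength is appropriate for probing atomic structure but too large for nuclear physics experiments.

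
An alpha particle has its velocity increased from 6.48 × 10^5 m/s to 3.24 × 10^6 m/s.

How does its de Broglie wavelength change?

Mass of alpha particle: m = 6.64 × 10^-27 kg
The wavelength decreases by a factor of 5.

Using λ = h/(mv):

Initial wavelength: λ₁ = h/(mv₁) = 1.54 × 10^-13 m
Final wavelength: λ₂ = h/(mv₂) = 3.08 × 10^-14 m

Since λ ∝ 1/v, when velocity increases by a factor of 5, the wavelength decreases by a factor of 5.

λ₂/λ₁ = v₁/v₂ = 1/5

The wavelength decreases by a factor of 5.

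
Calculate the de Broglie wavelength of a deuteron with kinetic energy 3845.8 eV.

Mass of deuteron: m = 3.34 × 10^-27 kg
3.27 × 10^-13 m

Using λ = h/√(2mKE):

First convert KE to Joules: KE = 3845.8 eV = 6.162 × 10^-16 J

λ = h/√(2mKE)
λ = (6.626 × 10^-34 J·s) / √(2 × 3.34 × 10^-27 kg × 6.162 × 10^-16 J)
λ = 3.27 × 10^-13 m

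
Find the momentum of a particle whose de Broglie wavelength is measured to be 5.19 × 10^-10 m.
1.28 × 10^-24 kg·m/s

From the de Broglie relation λ = h/p, we solve for p:

p = h/λ
p = (6.626 × 10^-34 J·s) / (5.19 × 10^-10 m)
p = 1.28 × 10^-24 kg·m/s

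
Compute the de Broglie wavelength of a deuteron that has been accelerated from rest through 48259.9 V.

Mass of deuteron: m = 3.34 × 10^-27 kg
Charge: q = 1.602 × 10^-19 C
9.22 × 10^-14 m

When a particle is accelerated through voltage V, it gains kinetic energy KE = qV.

The de Broglie wavelength is then λ = h/√(2mqV):

λ = h/√(2mqV)
λ = (6.626 × 10^-34 J·s) / √(2 × 3.34 × 10^-27 kg × 1.602 × 10^-19 C × 48259.9 V)
λ = 9.22 × 10^-14 m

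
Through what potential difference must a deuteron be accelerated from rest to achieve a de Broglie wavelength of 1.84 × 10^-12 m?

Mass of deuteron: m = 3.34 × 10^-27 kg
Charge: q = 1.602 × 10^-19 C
121 V

From λ = h/√(2mqV), we solve for V:

λ² = h²/(2mqV)
V = h²/(2mqλ²)
V = (6.626 × 10^-34 J·s)² / (2 × 3.34 × 10^-27 kg × 1.602 × 10^-19 C × (1.84 × 10^-12 m)²)
V = 121 V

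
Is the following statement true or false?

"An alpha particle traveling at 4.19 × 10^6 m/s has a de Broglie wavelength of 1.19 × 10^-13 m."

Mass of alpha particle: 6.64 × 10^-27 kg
False

The claim is incorrect.

Using λ = h/(mv):
λ = (6.626 × 10^-34 J·s) / (6.64 × 10^-27 kg × 4.19 × 10^6 m/s)
λ = 2.38 × 10^-14 m

The actual wavelength differs from the claimed 1.19 × 10^-13 m.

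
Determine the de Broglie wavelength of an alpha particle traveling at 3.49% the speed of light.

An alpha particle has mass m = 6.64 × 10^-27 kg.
9.54 × 10^-15 m

Using the de Broglie relation λ = h/(mv):

v = 3.49% × c = 1.046 × 10^7 m/s

λ = h/(mv)
λ = (6.626 × 10^-34 J·s) / (6.64 × 10^-27 kg × 1.046 × 10^7 m/s)
λ = 9.54 × 10^-15 m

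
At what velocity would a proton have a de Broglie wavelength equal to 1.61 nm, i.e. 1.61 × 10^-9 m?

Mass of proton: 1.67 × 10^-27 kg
2.46 × 10^2 m/s

From λ = h/(mv), solve for v:

v = h/(mλ)
v = (6.626 × 10^-34 J·s) / (1.67 × 10^-27 kg × 1.61 × 10^-9 m)
v = 2.46 × 10^2 m/s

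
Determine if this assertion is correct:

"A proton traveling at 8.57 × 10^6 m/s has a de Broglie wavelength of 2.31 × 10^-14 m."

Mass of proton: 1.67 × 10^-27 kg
False

The claim is incorrect.

Using λ = h/(mv):
λ = (6.626 × 10^-34 J·s) / (1.67 × 10^-27 kg × 8.57 × 10^6 m/s)
λ = 4.63 × 10^-14 m

The actual wavelength differs from the claimed 2.31 × 10^-14 m.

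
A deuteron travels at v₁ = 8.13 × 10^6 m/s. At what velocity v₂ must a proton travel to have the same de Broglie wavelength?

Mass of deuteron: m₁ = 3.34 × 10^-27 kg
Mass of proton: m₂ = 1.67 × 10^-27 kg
v₂ = 1.63 × 10^7 m/s

For equal de Broglie wavelengths: λ₁ = λ₂

h/(m₁v₁) = h/(m₂v₂)
m₁v₁ = m₂v₂
v₂ = v₁ · (m₁/m₂)

v₂ = 8.13 × 10^6 m/s × (3.34 × 10^-27 kg / 1.67 × 10^-27 kg)
v₂ = 1.63 × 10^7 m/s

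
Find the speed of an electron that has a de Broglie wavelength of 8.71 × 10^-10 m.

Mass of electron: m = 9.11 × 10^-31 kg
8.35 × 10^5 m/s

From the de Broglie relation λ = h/(mv), we solve for v:

v = h/(mλ)
v = (6.626 × 10^-34 J·s) / (9.11 × 10^-31 kg × 8.71 × 10^-10 m)
v = 8.35 × 10^5 m/s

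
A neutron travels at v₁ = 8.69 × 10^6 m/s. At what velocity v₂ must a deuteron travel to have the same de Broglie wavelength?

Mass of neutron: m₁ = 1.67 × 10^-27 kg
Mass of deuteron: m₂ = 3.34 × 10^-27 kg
v₂ = 4.34 × 10^6 m/s

For equal de Broglie wavelengths: λ₁ = λ₂

h/(m₁v₁) = h/(m₂v₂)
m₁v₁ = m₂v₂
v₂ = v₁ · (m₁/m₂)

v₂ = 8.69 × 10^6 m/s × (1.67 × 10^-27 kg / 3.34 × 10^-27 kg)
v₂ = 4.34 × 10^6 m/s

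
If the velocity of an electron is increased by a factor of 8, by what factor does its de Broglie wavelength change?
The wavelength decreases by a factor of 8.

From λ = h/(mv), the wavelength is inversely proportional to velocity:

λ ∝ 1/v

If v → 8v, then λ → λ/8

When velocity is increased by a factor of 8, the wavelength decreases by a factor of 8.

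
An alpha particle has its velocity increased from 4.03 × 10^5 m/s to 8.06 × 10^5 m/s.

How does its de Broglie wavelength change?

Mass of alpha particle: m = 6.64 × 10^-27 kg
The wavelength decreases by a factor of 2.

Using λ = h/(mv):

Initial wavelength: λ₁ = h/(mv₁) = 2.48 × 10^-13 m
Final wavelength: λ₂ = h/(mv₂) = 1.24 × 10^-13 m

Since λ ∝ 1/v, when velocity increases by a factor of 2, the wavelength decreases by a factor of 2.

λ₂/λ₁ = v₁/v₂ = 1/2

The wavelength decreases by a factor of 2.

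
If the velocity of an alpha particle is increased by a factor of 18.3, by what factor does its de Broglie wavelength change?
The wavelength decreases by a factor of 18.3.

From λ = h/(mv), the wavelength is inversely proportional to velocity:

λ ∝ 1/v

If v → 18.3v, then λ → λ/18.3

When velocity is increased by a factor of 18.3, the wavelength decreases by a factor of 18.3.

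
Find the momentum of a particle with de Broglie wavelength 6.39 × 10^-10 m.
1.04 × 10^-24 kg·m/s

From the de Broglie relation λ = h/p, we solve for p:

p = h/λ
p = (6.626 × 10^-34 J·s) / (6.39 × 10^-10 m)
p = 1.04 × 10^-24 kg·m/s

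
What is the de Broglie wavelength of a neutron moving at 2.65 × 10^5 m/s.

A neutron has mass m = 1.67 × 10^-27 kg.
1.50 × 10^-12 m

Using the de Broglie relation λ = h/(mv):

λ = h/(mv)
λ = (6.626 × 10^-34 J·s) / (1.67 × 10^-27 kg × 2.65 × 10^5 m/s)
λ = 1.50 × 10^-12 m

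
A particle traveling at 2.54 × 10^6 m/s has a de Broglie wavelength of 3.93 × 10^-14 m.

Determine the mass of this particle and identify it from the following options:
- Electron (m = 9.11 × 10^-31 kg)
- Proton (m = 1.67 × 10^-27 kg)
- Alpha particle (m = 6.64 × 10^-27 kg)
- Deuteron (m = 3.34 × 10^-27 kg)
The particle is an alpha particle.

From λ = h/(mv), solve for mass:

m = h/(λv)
m = (6.626 × 10^-34 J·s) / (3.93 × 10^-14 m × 2.54 × 10^6 m/s)
m = 6.64 × 10^-27 kg

Comparing with the listed masses, this is closest to an alpha particle.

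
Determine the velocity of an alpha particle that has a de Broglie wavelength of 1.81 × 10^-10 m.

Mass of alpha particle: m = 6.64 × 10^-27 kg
5.51 × 10^2 m/s

From the de Broglie relation λ = h/(mv), we solve for v:

v = h/(mλ)
v = (6.626 × 10^-34 J·s) / (6.64 × 10^-27 kg × 1.81 × 10^-10 m)
v = 5.51 × 10^2 m/s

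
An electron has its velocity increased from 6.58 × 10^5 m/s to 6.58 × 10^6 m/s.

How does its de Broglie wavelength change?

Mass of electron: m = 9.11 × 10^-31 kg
The wavelength decreases by a factor of 10.

Using λ = h/(mv):

Initial wavelength: λ₁ = h/(mv₁) = 1.11 × 10^-9 m
Final wavelength: λ₂ = h/(mv₂) = 1.11 × 10^-10 m

Since λ ∝ 1/v, when velocity increases by a factor of 10, the wavelength decreases by a factor of 10.

λ₂/λ₁ = v₁/v₂ = 1/10

The wavelength decreases by a factor of 10.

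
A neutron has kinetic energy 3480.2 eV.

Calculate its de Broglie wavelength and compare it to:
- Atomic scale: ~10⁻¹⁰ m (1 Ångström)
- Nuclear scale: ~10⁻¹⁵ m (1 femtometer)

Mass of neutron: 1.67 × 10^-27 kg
λ = 4.86 × 10^-13 m, which is between nuclear and atomic scales.

Using λ = h/√(2mKE):

KE = 3480.2 eV = 5.576 × 10^-16 J

λ = h/√(2mKE)
λ = (6.626 × 10^-34 J·s) / √(2 × 1.67 × 10^-27 kg × 5.576 × 10^-16 J)
λ = 4.86 × 10^-13 m

Comparison:
- Atomic scale (10⁻¹⁰ m): λ is 0.0049× this size
- Nuclear scale (10⁻¹⁵ m): λ is 4.9e+02× this size

The wavelength is between nuclear and atomic scales.

This wavelength is appropriate for probing atomic structure but too large for nuclear physics experiments.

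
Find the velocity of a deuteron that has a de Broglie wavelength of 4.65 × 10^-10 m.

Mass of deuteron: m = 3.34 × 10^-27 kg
4.27 × 10^2 m/s

From the de Broglie relation λ = h/(mv), we solve for v:

v = h/(mλ)
v = (6.626 × 10^-34 J·s) / (3.34 × 10^-27 kg × 4.65 × 10^-10 m)
v = 4.27 × 10^2 m/s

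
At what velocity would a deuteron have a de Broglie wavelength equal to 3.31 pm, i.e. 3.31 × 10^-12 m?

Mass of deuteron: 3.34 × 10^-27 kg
5.99 × 10^4 m/s

From λ = h/(mv), solve for v:

v = h/(mλ)
v = (6.626 × 10^-34 J·s) / (3.34 × 10^-27 kg × 3.31 × 10^-12 m)
v = 5.99 × 10^4 m/s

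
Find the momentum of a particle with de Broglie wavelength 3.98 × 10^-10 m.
1.66 × 10^-24 kg·m/s

From the de Broglie relation λ = h/p, we solve for p:

p = h/λ
p = (6.626 × 10^-34 J·s) / (3.98 × 10^-10 m)
p = 1.66 × 10^-24 kg·m/s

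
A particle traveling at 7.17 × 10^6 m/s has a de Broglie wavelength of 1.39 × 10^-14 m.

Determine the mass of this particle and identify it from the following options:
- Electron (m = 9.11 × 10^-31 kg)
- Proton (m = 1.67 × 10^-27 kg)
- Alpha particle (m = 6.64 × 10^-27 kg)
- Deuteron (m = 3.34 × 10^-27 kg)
The particle is an alpha particle.

From λ = h/(mv), solve for mass:

m = h/(λv)
m = (6.626 × 10^-34 J·s) / (1.39 × 10^-14 m × 7.17 × 10^6 m/s)
m = 6.65 × 10^-27 kg

Comparing with the listed masses, this is closest to an alpha particle.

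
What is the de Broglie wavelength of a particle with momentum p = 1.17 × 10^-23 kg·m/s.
5.66 × 10^-11 m

Using the de Broglie relation λ = h/p:

λ = h/p
λ = (6.626 × 10^-34 J·s) / (1.17 × 10^-23 kg·m/s)
λ = 5.66 × 10^-11 m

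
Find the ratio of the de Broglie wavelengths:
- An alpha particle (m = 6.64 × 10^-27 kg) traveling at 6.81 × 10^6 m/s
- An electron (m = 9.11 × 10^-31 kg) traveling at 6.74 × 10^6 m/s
λ₁/λ₂ = 1.36 × 10^-4

Using λ = h/(mv):

λ₁ = h/(m₁v₁) = 1.47 × 10^-14 m
λ₂ = h/(m₂v₂) = 1.08 × 10^-10 m

Ratio λ₁/λ₂ = (m₂v₂)/(m₁v₁)
         = (9.11 × 10^-31 kg × 6.74 × 10^6 m/s) / (6.64 × 10^-27 kg × 6.81 × 10^6 m/s)
         = 1.36 × 10^-4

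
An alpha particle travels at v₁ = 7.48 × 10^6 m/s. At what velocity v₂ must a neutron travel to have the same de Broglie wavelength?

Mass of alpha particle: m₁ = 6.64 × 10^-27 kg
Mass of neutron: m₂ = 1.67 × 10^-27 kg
v₂ = 2.97 × 10^7 m/s

For equal de Broglie wavelengths: λ₁ = λ₂

h/(m₁v₁) = h/(m₂v₂)
m₁v₁ = m₂v₂
v₂ = v₁ · (m₁/m₂)

v₂ = 7.48 × 10^6 m/s × (6.64 × 10^-27 kg / 1.67 × 10^-27 kg)
v₂ = 2.97 × 10^7 m/s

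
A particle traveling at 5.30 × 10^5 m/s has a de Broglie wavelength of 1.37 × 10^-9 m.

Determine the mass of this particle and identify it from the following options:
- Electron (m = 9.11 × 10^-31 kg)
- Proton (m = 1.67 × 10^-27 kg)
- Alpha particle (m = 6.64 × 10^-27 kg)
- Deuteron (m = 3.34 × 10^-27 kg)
The particle is an electron.

From λ = h/(mv), solve for mass:

m = h/(λv)
m = (6.626 × 10^-34 J·s) / (1.37 × 10^-9 m × 5.30 × 10^5 m/s)
m = 9.13 × 10^-31 kg

Comparing with the listed masses, this is closest to an electron.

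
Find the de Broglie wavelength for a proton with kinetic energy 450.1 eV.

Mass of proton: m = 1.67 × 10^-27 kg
1.35 × 10^-12 m

Using λ = h/√(2mKE):

First convert KE to Joules: KE = 450.1 eV = 7.211 × 10^-17 J

λ = h/√(2mKE)
λ = (6.626 × 10^-34 J·s) / √(2 × 1.67 × 10^-27 kg × 7.211 × 10^-17 J)
λ = 1.35 × 10^-12 m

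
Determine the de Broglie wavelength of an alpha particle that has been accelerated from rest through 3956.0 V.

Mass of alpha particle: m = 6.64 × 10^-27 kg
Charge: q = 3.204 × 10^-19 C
1.62 × 10^-13 m

When a particle is accelerated through voltage V, it gains kinetic energy KE = qV.

The de Broglie wavelength is then λ = h/√(2mqV):

λ = h/√(2mqV)
λ = (6.626 × 10^-34 J·s) / √(2 × 6.64 × 10^-27 kg × 3.204 × 10^-19 C × 3956.0 V)
λ = 1.62 × 10^-13 m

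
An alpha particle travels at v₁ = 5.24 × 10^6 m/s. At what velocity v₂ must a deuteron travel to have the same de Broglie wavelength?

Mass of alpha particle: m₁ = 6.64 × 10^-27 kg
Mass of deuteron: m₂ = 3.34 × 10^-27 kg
v₂ = 1.04 × 10^7 m/s

For equal de Broglie wavelengths: λ₁ = λ₂

h/(m₁v₁) = h/(m₂v₂)
m₁v₁ = m₂v₂
v₂ = v₁ · (m₁/m₂)

v₂ = 5.24 × 10^6 m/s × (6.64 × 10^-27 kg / 3.34 × 10^-27 kg)
v₂ = 1.04 × 10^7 m/s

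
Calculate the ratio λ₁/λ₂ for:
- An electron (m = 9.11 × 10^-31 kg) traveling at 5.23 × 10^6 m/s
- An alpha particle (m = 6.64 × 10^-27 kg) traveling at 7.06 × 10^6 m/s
λ₁/λ₂ = 9.84 × 10^3

Using λ = h/(mv):

λ₁ = h/(m₁v₁) = 1.39 × 10^-10 m
λ₂ = h/(m₂v₂) = 1.41 × 10^-14 m

Ratio λ₁/λ₂ = (m₂v₂)/(m₁v₁)
         = (6.64 × 10^-27 kg × 7.06 × 10^6 m/s) / (9.11 × 10^-31 kg × 5.23 × 10^6 m/s)
         = 9.84 × 10^3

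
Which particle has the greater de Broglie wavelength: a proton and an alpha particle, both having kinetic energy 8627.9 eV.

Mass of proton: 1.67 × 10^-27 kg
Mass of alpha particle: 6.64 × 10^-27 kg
The proton has the longer wavelength.

Using λ = h/√(2mKE):

For proton: λ₁ = h/√(2m₁KE) = 3.08 × 10^-13 m
For alpha particle: λ₂ = h/√(2m₂KE) = 1.55 × 10^-13 m

Since λ ∝ 1/√m at constant kinetic energy, the lighter particle has the longer wavelength.

The proton has the longer de Broglie wavelength.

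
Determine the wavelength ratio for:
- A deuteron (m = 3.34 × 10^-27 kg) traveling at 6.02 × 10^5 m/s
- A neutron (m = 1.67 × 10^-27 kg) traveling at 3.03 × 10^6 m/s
λ₁/λ₂ = 2.52

Using λ = h/(mv):

λ₁ = h/(m₁v₁) = 3.30 × 10^-13 m
λ₂ = h/(m₂v₂) = 1.31 × 10^-13 m

Ratio λ₁/λ₂ = (m₂v₂)/(m₁v₁)
         = (1.67 × 10^-27 kg × 3.03 × 10^6 m/s) / (3.34 × 10^-27 kg × 6.02 × 10^5 m/s)
         = 2.52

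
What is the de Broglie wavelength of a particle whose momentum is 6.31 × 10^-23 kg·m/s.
1.05 × 10^-11 m

Using the de Broglie relation λ = h/p:

λ = h/p
λ = (6.626 × 10^-34 J·s) / (6.31 × 10^-23 kg·m/s)
λ = 1.05 × 10^-11 m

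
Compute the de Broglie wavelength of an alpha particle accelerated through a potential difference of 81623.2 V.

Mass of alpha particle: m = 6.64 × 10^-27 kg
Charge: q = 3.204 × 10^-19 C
3.56 × 10^-14 m

When a particle is accelerated through voltage V, it gains kinetic energy KE = qV.

The de Broglie wavelength is then λ = h/√(2mqV):

λ = h/√(2mqV)
λ = (6.626 × 10^-34 J·s) / √(2 × 6.64 × 10^-27 kg × 3.204 × 10^-19 C × 81623.2 V)
λ = 3.56 × 10^-14 m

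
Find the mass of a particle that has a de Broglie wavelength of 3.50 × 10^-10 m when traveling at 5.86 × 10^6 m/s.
3.23 × 10^-31 kg

From the de Broglie relation λ = h/(mv), we solve for m:

m = h/(λv)
m = (6.626 × 10^-34 J·s) / (3.50 × 10^-10 m × 5.86 × 10^6 m/s)
m = 3.23 × 10^-31 kg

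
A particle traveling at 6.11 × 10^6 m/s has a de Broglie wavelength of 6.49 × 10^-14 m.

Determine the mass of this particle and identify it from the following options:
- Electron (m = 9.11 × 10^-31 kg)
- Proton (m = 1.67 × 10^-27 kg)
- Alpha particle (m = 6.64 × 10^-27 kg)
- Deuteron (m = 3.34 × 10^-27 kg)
The particle is a proton.

From λ = h/(mv), solve for mass:

m = h/(λv)
m = (6.626 × 10^-34 J·s) / (6.49 × 10^-14 m × 6.11 × 10^6 m/s)
m = 1.67 × 10^-27 kg

Comparing with the listed masses, this is closest to a proton.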